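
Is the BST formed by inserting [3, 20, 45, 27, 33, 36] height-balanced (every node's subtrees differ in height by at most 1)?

Tree (level-order array): [3, None, 20, None, 45, 27, None, None, 33, None, 36]
Definition: a tree is height-balanced if, at every node, |h(left) - h(right)| <= 1 (empty subtree has height -1).
Bottom-up per-node check:
  node 36: h_left=-1, h_right=-1, diff=0 [OK], height=0
  node 33: h_left=-1, h_right=0, diff=1 [OK], height=1
  node 27: h_left=-1, h_right=1, diff=2 [FAIL (|-1-1|=2 > 1)], height=2
  node 45: h_left=2, h_right=-1, diff=3 [FAIL (|2--1|=3 > 1)], height=3
  node 20: h_left=-1, h_right=3, diff=4 [FAIL (|-1-3|=4 > 1)], height=4
  node 3: h_left=-1, h_right=4, diff=5 [FAIL (|-1-4|=5 > 1)], height=5
Node 27 violates the condition: |-1 - 1| = 2 > 1.
Result: Not balanced


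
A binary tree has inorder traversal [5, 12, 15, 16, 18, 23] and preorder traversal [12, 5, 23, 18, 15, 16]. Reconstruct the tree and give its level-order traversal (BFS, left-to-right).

Inorder:  [5, 12, 15, 16, 18, 23]
Preorder: [12, 5, 23, 18, 15, 16]
Algorithm: preorder visits root first, so consume preorder in order;
for each root, split the current inorder slice at that value into
left-subtree inorder and right-subtree inorder, then recurse.
Recursive splits:
  root=12; inorder splits into left=[5], right=[15, 16, 18, 23]
  root=5; inorder splits into left=[], right=[]
  root=23; inorder splits into left=[15, 16, 18], right=[]
  root=18; inorder splits into left=[15, 16], right=[]
  root=15; inorder splits into left=[], right=[16]
  root=16; inorder splits into left=[], right=[]
Reconstructed level-order: [12, 5, 23, 18, 15, 16]


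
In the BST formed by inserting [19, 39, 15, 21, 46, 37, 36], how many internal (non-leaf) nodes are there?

Tree built from: [19, 39, 15, 21, 46, 37, 36]
Tree (level-order array): [19, 15, 39, None, None, 21, 46, None, 37, None, None, 36]
Rule: An internal node has at least one child.
Per-node child counts:
  node 19: 2 child(ren)
  node 15: 0 child(ren)
  node 39: 2 child(ren)
  node 21: 1 child(ren)
  node 37: 1 child(ren)
  node 36: 0 child(ren)
  node 46: 0 child(ren)
Matching nodes: [19, 39, 21, 37]
Count of internal (non-leaf) nodes: 4


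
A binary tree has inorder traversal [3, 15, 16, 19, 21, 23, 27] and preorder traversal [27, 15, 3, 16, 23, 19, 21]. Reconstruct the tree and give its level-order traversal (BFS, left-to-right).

Inorder:  [3, 15, 16, 19, 21, 23, 27]
Preorder: [27, 15, 3, 16, 23, 19, 21]
Algorithm: preorder visits root first, so consume preorder in order;
for each root, split the current inorder slice at that value into
left-subtree inorder and right-subtree inorder, then recurse.
Recursive splits:
  root=27; inorder splits into left=[3, 15, 16, 19, 21, 23], right=[]
  root=15; inorder splits into left=[3], right=[16, 19, 21, 23]
  root=3; inorder splits into left=[], right=[]
  root=16; inorder splits into left=[], right=[19, 21, 23]
  root=23; inorder splits into left=[19, 21], right=[]
  root=19; inorder splits into left=[], right=[21]
  root=21; inorder splits into left=[], right=[]
Reconstructed level-order: [27, 15, 3, 16, 23, 19, 21]


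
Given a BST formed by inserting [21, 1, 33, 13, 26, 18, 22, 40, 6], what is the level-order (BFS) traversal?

Tree insertion order: [21, 1, 33, 13, 26, 18, 22, 40, 6]
Tree (level-order array): [21, 1, 33, None, 13, 26, 40, 6, 18, 22]
BFS from the root, enqueuing left then right child of each popped node:
  queue [21] -> pop 21, enqueue [1, 33], visited so far: [21]
  queue [1, 33] -> pop 1, enqueue [13], visited so far: [21, 1]
  queue [33, 13] -> pop 33, enqueue [26, 40], visited so far: [21, 1, 33]
  queue [13, 26, 40] -> pop 13, enqueue [6, 18], visited so far: [21, 1, 33, 13]
  queue [26, 40, 6, 18] -> pop 26, enqueue [22], visited so far: [21, 1, 33, 13, 26]
  queue [40, 6, 18, 22] -> pop 40, enqueue [none], visited so far: [21, 1, 33, 13, 26, 40]
  queue [6, 18, 22] -> pop 6, enqueue [none], visited so far: [21, 1, 33, 13, 26, 40, 6]
  queue [18, 22] -> pop 18, enqueue [none], visited so far: [21, 1, 33, 13, 26, 40, 6, 18]
  queue [22] -> pop 22, enqueue [none], visited so far: [21, 1, 33, 13, 26, 40, 6, 18, 22]
Result: [21, 1, 33, 13, 26, 40, 6, 18, 22]


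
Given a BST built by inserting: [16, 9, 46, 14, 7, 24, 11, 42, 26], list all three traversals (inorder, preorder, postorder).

Tree insertion order: [16, 9, 46, 14, 7, 24, 11, 42, 26]
Tree (level-order array): [16, 9, 46, 7, 14, 24, None, None, None, 11, None, None, 42, None, None, 26]
Inorder (L, root, R): [7, 9, 11, 14, 16, 24, 26, 42, 46]
Preorder (root, L, R): [16, 9, 7, 14, 11, 46, 24, 42, 26]
Postorder (L, R, root): [7, 11, 14, 9, 26, 42, 24, 46, 16]


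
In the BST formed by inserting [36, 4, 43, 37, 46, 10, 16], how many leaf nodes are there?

Tree built from: [36, 4, 43, 37, 46, 10, 16]
Tree (level-order array): [36, 4, 43, None, 10, 37, 46, None, 16]
Rule: A leaf has 0 children.
Per-node child counts:
  node 36: 2 child(ren)
  node 4: 1 child(ren)
  node 10: 1 child(ren)
  node 16: 0 child(ren)
  node 43: 2 child(ren)
  node 37: 0 child(ren)
  node 46: 0 child(ren)
Matching nodes: [16, 37, 46]
Count of leaf nodes: 3


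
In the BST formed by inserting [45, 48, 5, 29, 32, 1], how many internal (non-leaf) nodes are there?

Tree built from: [45, 48, 5, 29, 32, 1]
Tree (level-order array): [45, 5, 48, 1, 29, None, None, None, None, None, 32]
Rule: An internal node has at least one child.
Per-node child counts:
  node 45: 2 child(ren)
  node 5: 2 child(ren)
  node 1: 0 child(ren)
  node 29: 1 child(ren)
  node 32: 0 child(ren)
  node 48: 0 child(ren)
Matching nodes: [45, 5, 29]
Count of internal (non-leaf) nodes: 3


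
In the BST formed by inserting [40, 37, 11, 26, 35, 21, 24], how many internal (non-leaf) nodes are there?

Tree built from: [40, 37, 11, 26, 35, 21, 24]
Tree (level-order array): [40, 37, None, 11, None, None, 26, 21, 35, None, 24]
Rule: An internal node has at least one child.
Per-node child counts:
  node 40: 1 child(ren)
  node 37: 1 child(ren)
  node 11: 1 child(ren)
  node 26: 2 child(ren)
  node 21: 1 child(ren)
  node 24: 0 child(ren)
  node 35: 0 child(ren)
Matching nodes: [40, 37, 11, 26, 21]
Count of internal (non-leaf) nodes: 5


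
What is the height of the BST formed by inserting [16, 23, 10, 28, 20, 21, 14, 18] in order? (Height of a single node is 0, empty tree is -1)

Insertion order: [16, 23, 10, 28, 20, 21, 14, 18]
Tree (level-order array): [16, 10, 23, None, 14, 20, 28, None, None, 18, 21]
Compute height bottom-up (empty subtree = -1):
  height(14) = 1 + max(-1, -1) = 0
  height(10) = 1 + max(-1, 0) = 1
  height(18) = 1 + max(-1, -1) = 0
  height(21) = 1 + max(-1, -1) = 0
  height(20) = 1 + max(0, 0) = 1
  height(28) = 1 + max(-1, -1) = 0
  height(23) = 1 + max(1, 0) = 2
  height(16) = 1 + max(1, 2) = 3
Height = 3


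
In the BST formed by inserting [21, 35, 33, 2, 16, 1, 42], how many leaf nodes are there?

Tree built from: [21, 35, 33, 2, 16, 1, 42]
Tree (level-order array): [21, 2, 35, 1, 16, 33, 42]
Rule: A leaf has 0 children.
Per-node child counts:
  node 21: 2 child(ren)
  node 2: 2 child(ren)
  node 1: 0 child(ren)
  node 16: 0 child(ren)
  node 35: 2 child(ren)
  node 33: 0 child(ren)
  node 42: 0 child(ren)
Matching nodes: [1, 16, 33, 42]
Count of leaf nodes: 4


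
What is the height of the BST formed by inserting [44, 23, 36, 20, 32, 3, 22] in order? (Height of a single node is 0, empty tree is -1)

Insertion order: [44, 23, 36, 20, 32, 3, 22]
Tree (level-order array): [44, 23, None, 20, 36, 3, 22, 32]
Compute height bottom-up (empty subtree = -1):
  height(3) = 1 + max(-1, -1) = 0
  height(22) = 1 + max(-1, -1) = 0
  height(20) = 1 + max(0, 0) = 1
  height(32) = 1 + max(-1, -1) = 0
  height(36) = 1 + max(0, -1) = 1
  height(23) = 1 + max(1, 1) = 2
  height(44) = 1 + max(2, -1) = 3
Height = 3


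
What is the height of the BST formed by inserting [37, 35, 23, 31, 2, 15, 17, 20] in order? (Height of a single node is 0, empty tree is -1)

Insertion order: [37, 35, 23, 31, 2, 15, 17, 20]
Tree (level-order array): [37, 35, None, 23, None, 2, 31, None, 15, None, None, None, 17, None, 20]
Compute height bottom-up (empty subtree = -1):
  height(20) = 1 + max(-1, -1) = 0
  height(17) = 1 + max(-1, 0) = 1
  height(15) = 1 + max(-1, 1) = 2
  height(2) = 1 + max(-1, 2) = 3
  height(31) = 1 + max(-1, -1) = 0
  height(23) = 1 + max(3, 0) = 4
  height(35) = 1 + max(4, -1) = 5
  height(37) = 1 + max(5, -1) = 6
Height = 6


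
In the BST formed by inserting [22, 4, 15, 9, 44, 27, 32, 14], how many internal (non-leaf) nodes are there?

Tree built from: [22, 4, 15, 9, 44, 27, 32, 14]
Tree (level-order array): [22, 4, 44, None, 15, 27, None, 9, None, None, 32, None, 14]
Rule: An internal node has at least one child.
Per-node child counts:
  node 22: 2 child(ren)
  node 4: 1 child(ren)
  node 15: 1 child(ren)
  node 9: 1 child(ren)
  node 14: 0 child(ren)
  node 44: 1 child(ren)
  node 27: 1 child(ren)
  node 32: 0 child(ren)
Matching nodes: [22, 4, 15, 9, 44, 27]
Count of internal (non-leaf) nodes: 6


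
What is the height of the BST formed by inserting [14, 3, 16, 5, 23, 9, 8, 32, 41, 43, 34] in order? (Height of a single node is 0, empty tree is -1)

Insertion order: [14, 3, 16, 5, 23, 9, 8, 32, 41, 43, 34]
Tree (level-order array): [14, 3, 16, None, 5, None, 23, None, 9, None, 32, 8, None, None, 41, None, None, 34, 43]
Compute height bottom-up (empty subtree = -1):
  height(8) = 1 + max(-1, -1) = 0
  height(9) = 1 + max(0, -1) = 1
  height(5) = 1 + max(-1, 1) = 2
  height(3) = 1 + max(-1, 2) = 3
  height(34) = 1 + max(-1, -1) = 0
  height(43) = 1 + max(-1, -1) = 0
  height(41) = 1 + max(0, 0) = 1
  height(32) = 1 + max(-1, 1) = 2
  height(23) = 1 + max(-1, 2) = 3
  height(16) = 1 + max(-1, 3) = 4
  height(14) = 1 + max(3, 4) = 5
Height = 5


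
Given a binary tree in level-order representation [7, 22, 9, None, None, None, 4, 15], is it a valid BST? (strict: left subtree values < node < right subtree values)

Level-order array: [7, 22, 9, None, None, None, 4, 15]
Validate using subtree bounds (lo, hi): at each node, require lo < value < hi,
then recurse left with hi=value and right with lo=value.
Preorder trace (stopping at first violation):
  at node 7 with bounds (-inf, +inf): OK
  at node 22 with bounds (-inf, 7): VIOLATION
Node 22 violates its bound: not (-inf < 22 < 7).
Result: Not a valid BST


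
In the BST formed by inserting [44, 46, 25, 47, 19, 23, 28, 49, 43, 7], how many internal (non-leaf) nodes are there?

Tree built from: [44, 46, 25, 47, 19, 23, 28, 49, 43, 7]
Tree (level-order array): [44, 25, 46, 19, 28, None, 47, 7, 23, None, 43, None, 49]
Rule: An internal node has at least one child.
Per-node child counts:
  node 44: 2 child(ren)
  node 25: 2 child(ren)
  node 19: 2 child(ren)
  node 7: 0 child(ren)
  node 23: 0 child(ren)
  node 28: 1 child(ren)
  node 43: 0 child(ren)
  node 46: 1 child(ren)
  node 47: 1 child(ren)
  node 49: 0 child(ren)
Matching nodes: [44, 25, 19, 28, 46, 47]
Count of internal (non-leaf) nodes: 6


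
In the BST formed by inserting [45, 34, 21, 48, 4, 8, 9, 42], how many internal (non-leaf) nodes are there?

Tree built from: [45, 34, 21, 48, 4, 8, 9, 42]
Tree (level-order array): [45, 34, 48, 21, 42, None, None, 4, None, None, None, None, 8, None, 9]
Rule: An internal node has at least one child.
Per-node child counts:
  node 45: 2 child(ren)
  node 34: 2 child(ren)
  node 21: 1 child(ren)
  node 4: 1 child(ren)
  node 8: 1 child(ren)
  node 9: 0 child(ren)
  node 42: 0 child(ren)
  node 48: 0 child(ren)
Matching nodes: [45, 34, 21, 4, 8]
Count of internal (non-leaf) nodes: 5


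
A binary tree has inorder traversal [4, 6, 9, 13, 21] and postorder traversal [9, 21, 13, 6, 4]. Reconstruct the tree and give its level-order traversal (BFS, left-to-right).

Inorder:   [4, 6, 9, 13, 21]
Postorder: [9, 21, 13, 6, 4]
Algorithm: postorder visits root last, so walk postorder right-to-left;
each value is the root of the current inorder slice — split it at that
value, recurse on the right subtree first, then the left.
Recursive splits:
  root=4; inorder splits into left=[], right=[6, 9, 13, 21]
  root=6; inorder splits into left=[], right=[9, 13, 21]
  root=13; inorder splits into left=[9], right=[21]
  root=21; inorder splits into left=[], right=[]
  root=9; inorder splits into left=[], right=[]
Reconstructed level-order: [4, 6, 13, 9, 21]


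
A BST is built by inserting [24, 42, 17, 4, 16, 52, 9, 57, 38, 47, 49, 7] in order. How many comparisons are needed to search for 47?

Search path for 47: 24 -> 42 -> 52 -> 47
Found: True
Comparisons: 4


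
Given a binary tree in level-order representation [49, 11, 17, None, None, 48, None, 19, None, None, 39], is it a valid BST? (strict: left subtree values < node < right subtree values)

Level-order array: [49, 11, 17, None, None, 48, None, 19, None, None, 39]
Validate using subtree bounds (lo, hi): at each node, require lo < value < hi,
then recurse left with hi=value and right with lo=value.
Preorder trace (stopping at first violation):
  at node 49 with bounds (-inf, +inf): OK
  at node 11 with bounds (-inf, 49): OK
  at node 17 with bounds (49, +inf): VIOLATION
Node 17 violates its bound: not (49 < 17 < +inf).
Result: Not a valid BST


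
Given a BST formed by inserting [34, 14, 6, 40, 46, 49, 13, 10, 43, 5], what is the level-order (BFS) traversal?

Tree insertion order: [34, 14, 6, 40, 46, 49, 13, 10, 43, 5]
Tree (level-order array): [34, 14, 40, 6, None, None, 46, 5, 13, 43, 49, None, None, 10]
BFS from the root, enqueuing left then right child of each popped node:
  queue [34] -> pop 34, enqueue [14, 40], visited so far: [34]
  queue [14, 40] -> pop 14, enqueue [6], visited so far: [34, 14]
  queue [40, 6] -> pop 40, enqueue [46], visited so far: [34, 14, 40]
  queue [6, 46] -> pop 6, enqueue [5, 13], visited so far: [34, 14, 40, 6]
  queue [46, 5, 13] -> pop 46, enqueue [43, 49], visited so far: [34, 14, 40, 6, 46]
  queue [5, 13, 43, 49] -> pop 5, enqueue [none], visited so far: [34, 14, 40, 6, 46, 5]
  queue [13, 43, 49] -> pop 13, enqueue [10], visited so far: [34, 14, 40, 6, 46, 5, 13]
  queue [43, 49, 10] -> pop 43, enqueue [none], visited so far: [34, 14, 40, 6, 46, 5, 13, 43]
  queue [49, 10] -> pop 49, enqueue [none], visited so far: [34, 14, 40, 6, 46, 5, 13, 43, 49]
  queue [10] -> pop 10, enqueue [none], visited so far: [34, 14, 40, 6, 46, 5, 13, 43, 49, 10]
Result: [34, 14, 40, 6, 46, 5, 13, 43, 49, 10]


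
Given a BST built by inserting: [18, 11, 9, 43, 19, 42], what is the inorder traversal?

Tree insertion order: [18, 11, 9, 43, 19, 42]
Tree (level-order array): [18, 11, 43, 9, None, 19, None, None, None, None, 42]
Inorder traversal: [9, 11, 18, 19, 42, 43]


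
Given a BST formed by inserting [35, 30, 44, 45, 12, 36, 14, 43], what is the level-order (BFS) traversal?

Tree insertion order: [35, 30, 44, 45, 12, 36, 14, 43]
Tree (level-order array): [35, 30, 44, 12, None, 36, 45, None, 14, None, 43]
BFS from the root, enqueuing left then right child of each popped node:
  queue [35] -> pop 35, enqueue [30, 44], visited so far: [35]
  queue [30, 44] -> pop 30, enqueue [12], visited so far: [35, 30]
  queue [44, 12] -> pop 44, enqueue [36, 45], visited so far: [35, 30, 44]
  queue [12, 36, 45] -> pop 12, enqueue [14], visited so far: [35, 30, 44, 12]
  queue [36, 45, 14] -> pop 36, enqueue [43], visited so far: [35, 30, 44, 12, 36]
  queue [45, 14, 43] -> pop 45, enqueue [none], visited so far: [35, 30, 44, 12, 36, 45]
  queue [14, 43] -> pop 14, enqueue [none], visited so far: [35, 30, 44, 12, 36, 45, 14]
  queue [43] -> pop 43, enqueue [none], visited so far: [35, 30, 44, 12, 36, 45, 14, 43]
Result: [35, 30, 44, 12, 36, 45, 14, 43]


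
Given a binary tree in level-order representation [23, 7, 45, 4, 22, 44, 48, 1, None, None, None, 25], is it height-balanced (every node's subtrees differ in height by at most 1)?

Tree (level-order array): [23, 7, 45, 4, 22, 44, 48, 1, None, None, None, 25]
Definition: a tree is height-balanced if, at every node, |h(left) - h(right)| <= 1 (empty subtree has height -1).
Bottom-up per-node check:
  node 1: h_left=-1, h_right=-1, diff=0 [OK], height=0
  node 4: h_left=0, h_right=-1, diff=1 [OK], height=1
  node 22: h_left=-1, h_right=-1, diff=0 [OK], height=0
  node 7: h_left=1, h_right=0, diff=1 [OK], height=2
  node 25: h_left=-1, h_right=-1, diff=0 [OK], height=0
  node 44: h_left=0, h_right=-1, diff=1 [OK], height=1
  node 48: h_left=-1, h_right=-1, diff=0 [OK], height=0
  node 45: h_left=1, h_right=0, diff=1 [OK], height=2
  node 23: h_left=2, h_right=2, diff=0 [OK], height=3
All nodes satisfy the balance condition.
Result: Balanced


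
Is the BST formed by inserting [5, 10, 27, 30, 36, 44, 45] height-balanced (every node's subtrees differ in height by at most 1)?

Tree (level-order array): [5, None, 10, None, 27, None, 30, None, 36, None, 44, None, 45]
Definition: a tree is height-balanced if, at every node, |h(left) - h(right)| <= 1 (empty subtree has height -1).
Bottom-up per-node check:
  node 45: h_left=-1, h_right=-1, diff=0 [OK], height=0
  node 44: h_left=-1, h_right=0, diff=1 [OK], height=1
  node 36: h_left=-1, h_right=1, diff=2 [FAIL (|-1-1|=2 > 1)], height=2
  node 30: h_left=-1, h_right=2, diff=3 [FAIL (|-1-2|=3 > 1)], height=3
  node 27: h_left=-1, h_right=3, diff=4 [FAIL (|-1-3|=4 > 1)], height=4
  node 10: h_left=-1, h_right=4, diff=5 [FAIL (|-1-4|=5 > 1)], height=5
  node 5: h_left=-1, h_right=5, diff=6 [FAIL (|-1-5|=6 > 1)], height=6
Node 36 violates the condition: |-1 - 1| = 2 > 1.
Result: Not balanced


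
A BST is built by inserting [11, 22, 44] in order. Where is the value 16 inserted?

Starting tree (level order): [11, None, 22, None, 44]
Insertion path: 11 -> 22
Result: insert 16 as left child of 22
Final tree (level order): [11, None, 22, 16, 44]


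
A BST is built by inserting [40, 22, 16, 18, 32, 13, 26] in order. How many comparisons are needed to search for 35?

Search path for 35: 40 -> 22 -> 32
Found: False
Comparisons: 3


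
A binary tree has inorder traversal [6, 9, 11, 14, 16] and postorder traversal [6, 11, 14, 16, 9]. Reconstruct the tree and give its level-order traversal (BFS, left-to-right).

Inorder:   [6, 9, 11, 14, 16]
Postorder: [6, 11, 14, 16, 9]
Algorithm: postorder visits root last, so walk postorder right-to-left;
each value is the root of the current inorder slice — split it at that
value, recurse on the right subtree first, then the left.
Recursive splits:
  root=9; inorder splits into left=[6], right=[11, 14, 16]
  root=16; inorder splits into left=[11, 14], right=[]
  root=14; inorder splits into left=[11], right=[]
  root=11; inorder splits into left=[], right=[]
  root=6; inorder splits into left=[], right=[]
Reconstructed level-order: [9, 6, 16, 14, 11]


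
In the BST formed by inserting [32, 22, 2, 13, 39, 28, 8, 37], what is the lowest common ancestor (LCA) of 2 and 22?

Tree insertion order: [32, 22, 2, 13, 39, 28, 8, 37]
Tree (level-order array): [32, 22, 39, 2, 28, 37, None, None, 13, None, None, None, None, 8]
In a BST, the LCA of p=2, q=22 is the first node v on the
root-to-leaf path with p <= v <= q (go left if both < v, right if both > v).
Walk from root:
  at 32: both 2 and 22 < 32, go left
  at 22: 2 <= 22 <= 22, this is the LCA
LCA = 22


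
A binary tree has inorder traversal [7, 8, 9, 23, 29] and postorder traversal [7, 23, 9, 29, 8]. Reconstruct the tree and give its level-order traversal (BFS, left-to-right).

Inorder:   [7, 8, 9, 23, 29]
Postorder: [7, 23, 9, 29, 8]
Algorithm: postorder visits root last, so walk postorder right-to-left;
each value is the root of the current inorder slice — split it at that
value, recurse on the right subtree first, then the left.
Recursive splits:
  root=8; inorder splits into left=[7], right=[9, 23, 29]
  root=29; inorder splits into left=[9, 23], right=[]
  root=9; inorder splits into left=[], right=[23]
  root=23; inorder splits into left=[], right=[]
  root=7; inorder splits into left=[], right=[]
Reconstructed level-order: [8, 7, 29, 9, 23]


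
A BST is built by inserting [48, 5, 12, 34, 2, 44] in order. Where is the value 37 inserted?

Starting tree (level order): [48, 5, None, 2, 12, None, None, None, 34, None, 44]
Insertion path: 48 -> 5 -> 12 -> 34 -> 44
Result: insert 37 as left child of 44
Final tree (level order): [48, 5, None, 2, 12, None, None, None, 34, None, 44, 37]


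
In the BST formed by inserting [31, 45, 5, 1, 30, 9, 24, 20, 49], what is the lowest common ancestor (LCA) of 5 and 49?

Tree insertion order: [31, 45, 5, 1, 30, 9, 24, 20, 49]
Tree (level-order array): [31, 5, 45, 1, 30, None, 49, None, None, 9, None, None, None, None, 24, 20]
In a BST, the LCA of p=5, q=49 is the first node v on the
root-to-leaf path with p <= v <= q (go left if both < v, right if both > v).
Walk from root:
  at 31: 5 <= 31 <= 49, this is the LCA
LCA = 31


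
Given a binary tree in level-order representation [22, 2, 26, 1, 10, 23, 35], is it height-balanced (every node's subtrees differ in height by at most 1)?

Tree (level-order array): [22, 2, 26, 1, 10, 23, 35]
Definition: a tree is height-balanced if, at every node, |h(left) - h(right)| <= 1 (empty subtree has height -1).
Bottom-up per-node check:
  node 1: h_left=-1, h_right=-1, diff=0 [OK], height=0
  node 10: h_left=-1, h_right=-1, diff=0 [OK], height=0
  node 2: h_left=0, h_right=0, diff=0 [OK], height=1
  node 23: h_left=-1, h_right=-1, diff=0 [OK], height=0
  node 35: h_left=-1, h_right=-1, diff=0 [OK], height=0
  node 26: h_left=0, h_right=0, diff=0 [OK], height=1
  node 22: h_left=1, h_right=1, diff=0 [OK], height=2
All nodes satisfy the balance condition.
Result: Balanced


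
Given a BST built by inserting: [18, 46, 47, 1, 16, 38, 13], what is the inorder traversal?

Tree insertion order: [18, 46, 47, 1, 16, 38, 13]
Tree (level-order array): [18, 1, 46, None, 16, 38, 47, 13]
Inorder traversal: [1, 13, 16, 18, 38, 46, 47]


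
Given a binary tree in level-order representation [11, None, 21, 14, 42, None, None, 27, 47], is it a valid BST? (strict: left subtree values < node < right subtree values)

Level-order array: [11, None, 21, 14, 42, None, None, 27, 47]
Validate using subtree bounds (lo, hi): at each node, require lo < value < hi,
then recurse left with hi=value and right with lo=value.
Preorder trace (stopping at first violation):
  at node 11 with bounds (-inf, +inf): OK
  at node 21 with bounds (11, +inf): OK
  at node 14 with bounds (11, 21): OK
  at node 42 with bounds (21, +inf): OK
  at node 27 with bounds (21, 42): OK
  at node 47 with bounds (42, +inf): OK
No violation found at any node.
Result: Valid BST


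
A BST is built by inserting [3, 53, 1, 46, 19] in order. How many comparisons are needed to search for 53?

Search path for 53: 3 -> 53
Found: True
Comparisons: 2


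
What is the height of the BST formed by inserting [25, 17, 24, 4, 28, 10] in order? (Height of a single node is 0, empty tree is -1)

Insertion order: [25, 17, 24, 4, 28, 10]
Tree (level-order array): [25, 17, 28, 4, 24, None, None, None, 10]
Compute height bottom-up (empty subtree = -1):
  height(10) = 1 + max(-1, -1) = 0
  height(4) = 1 + max(-1, 0) = 1
  height(24) = 1 + max(-1, -1) = 0
  height(17) = 1 + max(1, 0) = 2
  height(28) = 1 + max(-1, -1) = 0
  height(25) = 1 + max(2, 0) = 3
Height = 3


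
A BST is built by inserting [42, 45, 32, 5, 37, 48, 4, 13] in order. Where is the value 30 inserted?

Starting tree (level order): [42, 32, 45, 5, 37, None, 48, 4, 13]
Insertion path: 42 -> 32 -> 5 -> 13
Result: insert 30 as right child of 13
Final tree (level order): [42, 32, 45, 5, 37, None, 48, 4, 13, None, None, None, None, None, None, None, 30]


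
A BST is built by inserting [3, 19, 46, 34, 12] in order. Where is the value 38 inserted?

Starting tree (level order): [3, None, 19, 12, 46, None, None, 34]
Insertion path: 3 -> 19 -> 46 -> 34
Result: insert 38 as right child of 34
Final tree (level order): [3, None, 19, 12, 46, None, None, 34, None, None, 38]


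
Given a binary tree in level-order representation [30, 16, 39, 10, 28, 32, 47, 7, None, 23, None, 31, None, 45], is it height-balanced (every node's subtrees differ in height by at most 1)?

Tree (level-order array): [30, 16, 39, 10, 28, 32, 47, 7, None, 23, None, 31, None, 45]
Definition: a tree is height-balanced if, at every node, |h(left) - h(right)| <= 1 (empty subtree has height -1).
Bottom-up per-node check:
  node 7: h_left=-1, h_right=-1, diff=0 [OK], height=0
  node 10: h_left=0, h_right=-1, diff=1 [OK], height=1
  node 23: h_left=-1, h_right=-1, diff=0 [OK], height=0
  node 28: h_left=0, h_right=-1, diff=1 [OK], height=1
  node 16: h_left=1, h_right=1, diff=0 [OK], height=2
  node 31: h_left=-1, h_right=-1, diff=0 [OK], height=0
  node 32: h_left=0, h_right=-1, diff=1 [OK], height=1
  node 45: h_left=-1, h_right=-1, diff=0 [OK], height=0
  node 47: h_left=0, h_right=-1, diff=1 [OK], height=1
  node 39: h_left=1, h_right=1, diff=0 [OK], height=2
  node 30: h_left=2, h_right=2, diff=0 [OK], height=3
All nodes satisfy the balance condition.
Result: Balanced


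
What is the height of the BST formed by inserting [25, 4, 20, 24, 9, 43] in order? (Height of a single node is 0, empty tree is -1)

Insertion order: [25, 4, 20, 24, 9, 43]
Tree (level-order array): [25, 4, 43, None, 20, None, None, 9, 24]
Compute height bottom-up (empty subtree = -1):
  height(9) = 1 + max(-1, -1) = 0
  height(24) = 1 + max(-1, -1) = 0
  height(20) = 1 + max(0, 0) = 1
  height(4) = 1 + max(-1, 1) = 2
  height(43) = 1 + max(-1, -1) = 0
  height(25) = 1 + max(2, 0) = 3
Height = 3


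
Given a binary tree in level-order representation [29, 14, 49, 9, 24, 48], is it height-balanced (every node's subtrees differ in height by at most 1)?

Tree (level-order array): [29, 14, 49, 9, 24, 48]
Definition: a tree is height-balanced if, at every node, |h(left) - h(right)| <= 1 (empty subtree has height -1).
Bottom-up per-node check:
  node 9: h_left=-1, h_right=-1, diff=0 [OK], height=0
  node 24: h_left=-1, h_right=-1, diff=0 [OK], height=0
  node 14: h_left=0, h_right=0, diff=0 [OK], height=1
  node 48: h_left=-1, h_right=-1, diff=0 [OK], height=0
  node 49: h_left=0, h_right=-1, diff=1 [OK], height=1
  node 29: h_left=1, h_right=1, diff=0 [OK], height=2
All nodes satisfy the balance condition.
Result: Balanced


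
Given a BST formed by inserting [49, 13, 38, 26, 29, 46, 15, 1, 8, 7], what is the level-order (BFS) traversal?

Tree insertion order: [49, 13, 38, 26, 29, 46, 15, 1, 8, 7]
Tree (level-order array): [49, 13, None, 1, 38, None, 8, 26, 46, 7, None, 15, 29]
BFS from the root, enqueuing left then right child of each popped node:
  queue [49] -> pop 49, enqueue [13], visited so far: [49]
  queue [13] -> pop 13, enqueue [1, 38], visited so far: [49, 13]
  queue [1, 38] -> pop 1, enqueue [8], visited so far: [49, 13, 1]
  queue [38, 8] -> pop 38, enqueue [26, 46], visited so far: [49, 13, 1, 38]
  queue [8, 26, 46] -> pop 8, enqueue [7], visited so far: [49, 13, 1, 38, 8]
  queue [26, 46, 7] -> pop 26, enqueue [15, 29], visited so far: [49, 13, 1, 38, 8, 26]
  queue [46, 7, 15, 29] -> pop 46, enqueue [none], visited so far: [49, 13, 1, 38, 8, 26, 46]
  queue [7, 15, 29] -> pop 7, enqueue [none], visited so far: [49, 13, 1, 38, 8, 26, 46, 7]
  queue [15, 29] -> pop 15, enqueue [none], visited so far: [49, 13, 1, 38, 8, 26, 46, 7, 15]
  queue [29] -> pop 29, enqueue [none], visited so far: [49, 13, 1, 38, 8, 26, 46, 7, 15, 29]
Result: [49, 13, 1, 38, 8, 26, 46, 7, 15, 29]


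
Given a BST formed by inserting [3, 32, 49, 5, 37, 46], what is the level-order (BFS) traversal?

Tree insertion order: [3, 32, 49, 5, 37, 46]
Tree (level-order array): [3, None, 32, 5, 49, None, None, 37, None, None, 46]
BFS from the root, enqueuing left then right child of each popped node:
  queue [3] -> pop 3, enqueue [32], visited so far: [3]
  queue [32] -> pop 32, enqueue [5, 49], visited so far: [3, 32]
  queue [5, 49] -> pop 5, enqueue [none], visited so far: [3, 32, 5]
  queue [49] -> pop 49, enqueue [37], visited so far: [3, 32, 5, 49]
  queue [37] -> pop 37, enqueue [46], visited so far: [3, 32, 5, 49, 37]
  queue [46] -> pop 46, enqueue [none], visited so far: [3, 32, 5, 49, 37, 46]
Result: [3, 32, 5, 49, 37, 46]


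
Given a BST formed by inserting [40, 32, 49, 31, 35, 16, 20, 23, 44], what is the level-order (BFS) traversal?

Tree insertion order: [40, 32, 49, 31, 35, 16, 20, 23, 44]
Tree (level-order array): [40, 32, 49, 31, 35, 44, None, 16, None, None, None, None, None, None, 20, None, 23]
BFS from the root, enqueuing left then right child of each popped node:
  queue [40] -> pop 40, enqueue [32, 49], visited so far: [40]
  queue [32, 49] -> pop 32, enqueue [31, 35], visited so far: [40, 32]
  queue [49, 31, 35] -> pop 49, enqueue [44], visited so far: [40, 32, 49]
  queue [31, 35, 44] -> pop 31, enqueue [16], visited so far: [40, 32, 49, 31]
  queue [35, 44, 16] -> pop 35, enqueue [none], visited so far: [40, 32, 49, 31, 35]
  queue [44, 16] -> pop 44, enqueue [none], visited so far: [40, 32, 49, 31, 35, 44]
  queue [16] -> pop 16, enqueue [20], visited so far: [40, 32, 49, 31, 35, 44, 16]
  queue [20] -> pop 20, enqueue [23], visited so far: [40, 32, 49, 31, 35, 44, 16, 20]
  queue [23] -> pop 23, enqueue [none], visited so far: [40, 32, 49, 31, 35, 44, 16, 20, 23]
Result: [40, 32, 49, 31, 35, 44, 16, 20, 23]


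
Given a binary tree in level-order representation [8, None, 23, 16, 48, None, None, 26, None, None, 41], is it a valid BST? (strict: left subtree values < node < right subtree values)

Level-order array: [8, None, 23, 16, 48, None, None, 26, None, None, 41]
Validate using subtree bounds (lo, hi): at each node, require lo < value < hi,
then recurse left with hi=value and right with lo=value.
Preorder trace (stopping at first violation):
  at node 8 with bounds (-inf, +inf): OK
  at node 23 with bounds (8, +inf): OK
  at node 16 with bounds (8, 23): OK
  at node 48 with bounds (23, +inf): OK
  at node 26 with bounds (23, 48): OK
  at node 41 with bounds (26, 48): OK
No violation found at any node.
Result: Valid BST


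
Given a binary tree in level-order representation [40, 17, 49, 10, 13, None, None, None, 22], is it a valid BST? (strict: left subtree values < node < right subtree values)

Level-order array: [40, 17, 49, 10, 13, None, None, None, 22]
Validate using subtree bounds (lo, hi): at each node, require lo < value < hi,
then recurse left with hi=value and right with lo=value.
Preorder trace (stopping at first violation):
  at node 40 with bounds (-inf, +inf): OK
  at node 17 with bounds (-inf, 40): OK
  at node 10 with bounds (-inf, 17): OK
  at node 22 with bounds (10, 17): VIOLATION
Node 22 violates its bound: not (10 < 22 < 17).
Result: Not a valid BST


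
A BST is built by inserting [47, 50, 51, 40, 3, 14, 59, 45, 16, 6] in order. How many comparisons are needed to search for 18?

Search path for 18: 47 -> 40 -> 3 -> 14 -> 16
Found: False
Comparisons: 5


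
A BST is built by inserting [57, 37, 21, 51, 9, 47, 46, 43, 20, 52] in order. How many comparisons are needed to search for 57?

Search path for 57: 57
Found: True
Comparisons: 1


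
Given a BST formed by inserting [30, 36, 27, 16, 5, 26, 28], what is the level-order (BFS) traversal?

Tree insertion order: [30, 36, 27, 16, 5, 26, 28]
Tree (level-order array): [30, 27, 36, 16, 28, None, None, 5, 26]
BFS from the root, enqueuing left then right child of each popped node:
  queue [30] -> pop 30, enqueue [27, 36], visited so far: [30]
  queue [27, 36] -> pop 27, enqueue [16, 28], visited so far: [30, 27]
  queue [36, 16, 28] -> pop 36, enqueue [none], visited so far: [30, 27, 36]
  queue [16, 28] -> pop 16, enqueue [5, 26], visited so far: [30, 27, 36, 16]
  queue [28, 5, 26] -> pop 28, enqueue [none], visited so far: [30, 27, 36, 16, 28]
  queue [5, 26] -> pop 5, enqueue [none], visited so far: [30, 27, 36, 16, 28, 5]
  queue [26] -> pop 26, enqueue [none], visited so far: [30, 27, 36, 16, 28, 5, 26]
Result: [30, 27, 36, 16, 28, 5, 26]


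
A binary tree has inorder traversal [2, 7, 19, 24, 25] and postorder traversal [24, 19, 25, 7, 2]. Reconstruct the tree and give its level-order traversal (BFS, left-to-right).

Inorder:   [2, 7, 19, 24, 25]
Postorder: [24, 19, 25, 7, 2]
Algorithm: postorder visits root last, so walk postorder right-to-left;
each value is the root of the current inorder slice — split it at that
value, recurse on the right subtree first, then the left.
Recursive splits:
  root=2; inorder splits into left=[], right=[7, 19, 24, 25]
  root=7; inorder splits into left=[], right=[19, 24, 25]
  root=25; inorder splits into left=[19, 24], right=[]
  root=19; inorder splits into left=[], right=[24]
  root=24; inorder splits into left=[], right=[]
Reconstructed level-order: [2, 7, 25, 19, 24]


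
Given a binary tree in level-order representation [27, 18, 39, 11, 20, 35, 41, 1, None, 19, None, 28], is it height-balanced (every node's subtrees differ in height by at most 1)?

Tree (level-order array): [27, 18, 39, 11, 20, 35, 41, 1, None, 19, None, 28]
Definition: a tree is height-balanced if, at every node, |h(left) - h(right)| <= 1 (empty subtree has height -1).
Bottom-up per-node check:
  node 1: h_left=-1, h_right=-1, diff=0 [OK], height=0
  node 11: h_left=0, h_right=-1, diff=1 [OK], height=1
  node 19: h_left=-1, h_right=-1, diff=0 [OK], height=0
  node 20: h_left=0, h_right=-1, diff=1 [OK], height=1
  node 18: h_left=1, h_right=1, diff=0 [OK], height=2
  node 28: h_left=-1, h_right=-1, diff=0 [OK], height=0
  node 35: h_left=0, h_right=-1, diff=1 [OK], height=1
  node 41: h_left=-1, h_right=-1, diff=0 [OK], height=0
  node 39: h_left=1, h_right=0, diff=1 [OK], height=2
  node 27: h_left=2, h_right=2, diff=0 [OK], height=3
All nodes satisfy the balance condition.
Result: Balanced


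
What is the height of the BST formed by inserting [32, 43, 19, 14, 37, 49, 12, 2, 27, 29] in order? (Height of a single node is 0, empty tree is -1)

Insertion order: [32, 43, 19, 14, 37, 49, 12, 2, 27, 29]
Tree (level-order array): [32, 19, 43, 14, 27, 37, 49, 12, None, None, 29, None, None, None, None, 2]
Compute height bottom-up (empty subtree = -1):
  height(2) = 1 + max(-1, -1) = 0
  height(12) = 1 + max(0, -1) = 1
  height(14) = 1 + max(1, -1) = 2
  height(29) = 1 + max(-1, -1) = 0
  height(27) = 1 + max(-1, 0) = 1
  height(19) = 1 + max(2, 1) = 3
  height(37) = 1 + max(-1, -1) = 0
  height(49) = 1 + max(-1, -1) = 0
  height(43) = 1 + max(0, 0) = 1
  height(32) = 1 + max(3, 1) = 4
Height = 4


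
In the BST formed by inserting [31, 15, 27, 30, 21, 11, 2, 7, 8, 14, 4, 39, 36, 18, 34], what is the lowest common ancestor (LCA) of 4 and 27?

Tree insertion order: [31, 15, 27, 30, 21, 11, 2, 7, 8, 14, 4, 39, 36, 18, 34]
Tree (level-order array): [31, 15, 39, 11, 27, 36, None, 2, 14, 21, 30, 34, None, None, 7, None, None, 18, None, None, None, None, None, 4, 8]
In a BST, the LCA of p=4, q=27 is the first node v on the
root-to-leaf path with p <= v <= q (go left if both < v, right if both > v).
Walk from root:
  at 31: both 4 and 27 < 31, go left
  at 15: 4 <= 15 <= 27, this is the LCA
LCA = 15


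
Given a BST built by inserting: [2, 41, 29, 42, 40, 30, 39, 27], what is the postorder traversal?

Tree insertion order: [2, 41, 29, 42, 40, 30, 39, 27]
Tree (level-order array): [2, None, 41, 29, 42, 27, 40, None, None, None, None, 30, None, None, 39]
Postorder traversal: [27, 39, 30, 40, 29, 42, 41, 2]


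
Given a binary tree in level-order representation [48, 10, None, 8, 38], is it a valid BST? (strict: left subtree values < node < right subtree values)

Level-order array: [48, 10, None, 8, 38]
Validate using subtree bounds (lo, hi): at each node, require lo < value < hi,
then recurse left with hi=value and right with lo=value.
Preorder trace (stopping at first violation):
  at node 48 with bounds (-inf, +inf): OK
  at node 10 with bounds (-inf, 48): OK
  at node 8 with bounds (-inf, 10): OK
  at node 38 with bounds (10, 48): OK
No violation found at any node.
Result: Valid BST


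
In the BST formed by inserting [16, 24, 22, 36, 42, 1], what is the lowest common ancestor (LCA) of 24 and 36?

Tree insertion order: [16, 24, 22, 36, 42, 1]
Tree (level-order array): [16, 1, 24, None, None, 22, 36, None, None, None, 42]
In a BST, the LCA of p=24, q=36 is the first node v on the
root-to-leaf path with p <= v <= q (go left if both < v, right if both > v).
Walk from root:
  at 16: both 24 and 36 > 16, go right
  at 24: 24 <= 24 <= 36, this is the LCA
LCA = 24


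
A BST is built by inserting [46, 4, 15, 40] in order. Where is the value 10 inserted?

Starting tree (level order): [46, 4, None, None, 15, None, 40]
Insertion path: 46 -> 4 -> 15
Result: insert 10 as left child of 15
Final tree (level order): [46, 4, None, None, 15, 10, 40]


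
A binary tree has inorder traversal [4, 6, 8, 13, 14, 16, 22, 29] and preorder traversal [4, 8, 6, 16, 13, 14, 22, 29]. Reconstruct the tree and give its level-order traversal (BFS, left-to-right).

Inorder:  [4, 6, 8, 13, 14, 16, 22, 29]
Preorder: [4, 8, 6, 16, 13, 14, 22, 29]
Algorithm: preorder visits root first, so consume preorder in order;
for each root, split the current inorder slice at that value into
left-subtree inorder and right-subtree inorder, then recurse.
Recursive splits:
  root=4; inorder splits into left=[], right=[6, 8, 13, 14, 16, 22, 29]
  root=8; inorder splits into left=[6], right=[13, 14, 16, 22, 29]
  root=6; inorder splits into left=[], right=[]
  root=16; inorder splits into left=[13, 14], right=[22, 29]
  root=13; inorder splits into left=[], right=[14]
  root=14; inorder splits into left=[], right=[]
  root=22; inorder splits into left=[], right=[29]
  root=29; inorder splits into left=[], right=[]
Reconstructed level-order: [4, 8, 6, 16, 13, 22, 14, 29]


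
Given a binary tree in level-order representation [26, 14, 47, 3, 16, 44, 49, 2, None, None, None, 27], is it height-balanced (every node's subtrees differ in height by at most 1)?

Tree (level-order array): [26, 14, 47, 3, 16, 44, 49, 2, None, None, None, 27]
Definition: a tree is height-balanced if, at every node, |h(left) - h(right)| <= 1 (empty subtree has height -1).
Bottom-up per-node check:
  node 2: h_left=-1, h_right=-1, diff=0 [OK], height=0
  node 3: h_left=0, h_right=-1, diff=1 [OK], height=1
  node 16: h_left=-1, h_right=-1, diff=0 [OK], height=0
  node 14: h_left=1, h_right=0, diff=1 [OK], height=2
  node 27: h_left=-1, h_right=-1, diff=0 [OK], height=0
  node 44: h_left=0, h_right=-1, diff=1 [OK], height=1
  node 49: h_left=-1, h_right=-1, diff=0 [OK], height=0
  node 47: h_left=1, h_right=0, diff=1 [OK], height=2
  node 26: h_left=2, h_right=2, diff=0 [OK], height=3
All nodes satisfy the balance condition.
Result: Balanced


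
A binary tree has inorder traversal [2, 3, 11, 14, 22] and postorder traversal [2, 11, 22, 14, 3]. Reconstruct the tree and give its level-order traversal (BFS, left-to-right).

Inorder:   [2, 3, 11, 14, 22]
Postorder: [2, 11, 22, 14, 3]
Algorithm: postorder visits root last, so walk postorder right-to-left;
each value is the root of the current inorder slice — split it at that
value, recurse on the right subtree first, then the left.
Recursive splits:
  root=3; inorder splits into left=[2], right=[11, 14, 22]
  root=14; inorder splits into left=[11], right=[22]
  root=22; inorder splits into left=[], right=[]
  root=11; inorder splits into left=[], right=[]
  root=2; inorder splits into left=[], right=[]
Reconstructed level-order: [3, 2, 14, 11, 22]


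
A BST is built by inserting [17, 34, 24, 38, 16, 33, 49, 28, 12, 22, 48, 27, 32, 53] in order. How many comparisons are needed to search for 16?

Search path for 16: 17 -> 16
Found: True
Comparisons: 2


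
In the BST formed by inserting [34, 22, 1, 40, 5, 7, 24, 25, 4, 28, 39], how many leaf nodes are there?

Tree built from: [34, 22, 1, 40, 5, 7, 24, 25, 4, 28, 39]
Tree (level-order array): [34, 22, 40, 1, 24, 39, None, None, 5, None, 25, None, None, 4, 7, None, 28]
Rule: A leaf has 0 children.
Per-node child counts:
  node 34: 2 child(ren)
  node 22: 2 child(ren)
  node 1: 1 child(ren)
  node 5: 2 child(ren)
  node 4: 0 child(ren)
  node 7: 0 child(ren)
  node 24: 1 child(ren)
  node 25: 1 child(ren)
  node 28: 0 child(ren)
  node 40: 1 child(ren)
  node 39: 0 child(ren)
Matching nodes: [4, 7, 28, 39]
Count of leaf nodes: 4
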